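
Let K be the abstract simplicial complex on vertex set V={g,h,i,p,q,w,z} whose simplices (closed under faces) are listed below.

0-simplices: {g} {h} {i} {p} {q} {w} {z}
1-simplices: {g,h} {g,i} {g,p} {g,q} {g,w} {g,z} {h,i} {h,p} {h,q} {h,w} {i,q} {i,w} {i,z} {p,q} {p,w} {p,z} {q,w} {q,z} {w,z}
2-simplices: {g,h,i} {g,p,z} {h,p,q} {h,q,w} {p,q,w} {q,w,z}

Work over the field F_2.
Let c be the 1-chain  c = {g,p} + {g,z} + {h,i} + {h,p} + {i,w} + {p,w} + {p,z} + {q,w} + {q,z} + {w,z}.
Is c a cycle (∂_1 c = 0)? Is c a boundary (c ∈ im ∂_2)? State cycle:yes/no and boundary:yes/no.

n_0=7 n_1=19 n_2=6  [Z2]
∂1: piv[gh,gi,gp,gq,gw,gz] rk=6  ker:hi,hp,hq,hw,iq,iw,iz,pq,pw,pz,qw,qz,wz
∂2: piv[ghi,gpz,hpq,hqw,pqw,qwz] rk=6
∂1c = 0
c vs im∂2: residual ≠ 0 ⇒ not boundary

cycle:yes boundary:no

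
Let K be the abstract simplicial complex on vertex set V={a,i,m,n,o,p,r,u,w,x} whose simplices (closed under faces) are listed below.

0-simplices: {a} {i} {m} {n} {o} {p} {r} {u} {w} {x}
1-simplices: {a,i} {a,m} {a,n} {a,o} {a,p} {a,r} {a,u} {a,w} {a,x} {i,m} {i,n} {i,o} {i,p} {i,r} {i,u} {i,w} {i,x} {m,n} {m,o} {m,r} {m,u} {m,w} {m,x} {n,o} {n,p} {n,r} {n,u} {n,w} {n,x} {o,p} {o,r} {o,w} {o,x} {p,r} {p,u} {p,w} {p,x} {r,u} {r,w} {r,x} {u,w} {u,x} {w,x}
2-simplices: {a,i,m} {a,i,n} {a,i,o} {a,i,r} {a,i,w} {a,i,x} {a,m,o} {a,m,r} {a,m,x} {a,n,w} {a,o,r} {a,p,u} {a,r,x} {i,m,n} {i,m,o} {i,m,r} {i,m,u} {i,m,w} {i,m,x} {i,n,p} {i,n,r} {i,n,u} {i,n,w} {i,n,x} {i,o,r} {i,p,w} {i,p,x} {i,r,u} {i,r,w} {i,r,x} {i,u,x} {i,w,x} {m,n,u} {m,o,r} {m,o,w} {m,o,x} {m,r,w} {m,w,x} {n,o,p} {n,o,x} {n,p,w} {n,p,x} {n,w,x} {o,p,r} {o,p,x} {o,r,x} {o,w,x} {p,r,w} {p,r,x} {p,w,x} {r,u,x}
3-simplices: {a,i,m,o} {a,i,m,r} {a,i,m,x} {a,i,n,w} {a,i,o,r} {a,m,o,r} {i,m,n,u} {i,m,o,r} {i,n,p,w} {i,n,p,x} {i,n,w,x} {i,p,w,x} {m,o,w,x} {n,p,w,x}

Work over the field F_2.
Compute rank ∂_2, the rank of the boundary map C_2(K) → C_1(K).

n_0=10 n_1=43 n_2=51 n_3=14  [Z2]
∂1: piv[ai,am,an,ao,ap,ar,au,aw,ax] rk=9  ker:im,in,io,ip,ir,iu,iw,ix,mn,mo,mr,mu,mw,mx,no,np,nr,nu,nw,nx,op,or,ow,ox,pr,pu,pw,px,ru,rw,rx,uw,ux,wx
∂2: piv[aim,ain,aio,air,aiw,aix,amo,amr,amx,anw,aor,apu,arx,imn,imu,imw,inp,inr,inu,inx,ipw,ipx,iru,irw,iux,iwx,mow,mox,nop,nox,opr] rk=31  ker:imo,imr,imx,inw,ior,irx,mnu,mor,mrw,mwx,npw,npx,nwx,opx,orx,owx,prw,prx,pwx,rux
∂3: piv[aimo,aimr,aimx,ainw,aior,amor,imnu,inpw,inpx,inwx,ipwx,mowx] rk=12  ker:imor,npwx
rk∂_2=31

rank∂_2=31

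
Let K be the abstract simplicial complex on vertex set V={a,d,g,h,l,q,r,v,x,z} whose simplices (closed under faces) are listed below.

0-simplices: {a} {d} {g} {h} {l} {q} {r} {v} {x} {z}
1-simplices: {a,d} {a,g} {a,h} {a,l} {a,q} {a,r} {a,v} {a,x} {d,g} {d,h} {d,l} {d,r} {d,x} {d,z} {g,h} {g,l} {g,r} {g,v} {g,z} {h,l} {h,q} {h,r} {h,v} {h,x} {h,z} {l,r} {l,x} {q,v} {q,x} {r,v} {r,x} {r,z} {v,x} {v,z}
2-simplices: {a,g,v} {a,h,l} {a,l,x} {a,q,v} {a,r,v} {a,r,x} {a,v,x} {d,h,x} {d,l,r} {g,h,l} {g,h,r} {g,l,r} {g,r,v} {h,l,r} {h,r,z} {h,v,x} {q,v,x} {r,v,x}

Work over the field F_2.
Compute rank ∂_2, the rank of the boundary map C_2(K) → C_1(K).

n_0=10 n_1=34 n_2=18  [Z2]
∂1: piv[ad,ag,ah,al,aq,ar,av,ax,dz] rk=9  ker:dg,dh,dl,dr,dx,gh,gl,gr,gv,gz,hl,hq,hr,hv,hx,hz,lr,lx,qv,qx,rv,rx,rz,vx,vz
∂2: piv[agv,ahl,alx,aqv,arv,arx,avx,dhx,dlr,ghl,ghr,glr,grv,hrz,hvx,qvx] rk=16  ker:hlr,rvx
rk∂_2=16

rank∂_2=16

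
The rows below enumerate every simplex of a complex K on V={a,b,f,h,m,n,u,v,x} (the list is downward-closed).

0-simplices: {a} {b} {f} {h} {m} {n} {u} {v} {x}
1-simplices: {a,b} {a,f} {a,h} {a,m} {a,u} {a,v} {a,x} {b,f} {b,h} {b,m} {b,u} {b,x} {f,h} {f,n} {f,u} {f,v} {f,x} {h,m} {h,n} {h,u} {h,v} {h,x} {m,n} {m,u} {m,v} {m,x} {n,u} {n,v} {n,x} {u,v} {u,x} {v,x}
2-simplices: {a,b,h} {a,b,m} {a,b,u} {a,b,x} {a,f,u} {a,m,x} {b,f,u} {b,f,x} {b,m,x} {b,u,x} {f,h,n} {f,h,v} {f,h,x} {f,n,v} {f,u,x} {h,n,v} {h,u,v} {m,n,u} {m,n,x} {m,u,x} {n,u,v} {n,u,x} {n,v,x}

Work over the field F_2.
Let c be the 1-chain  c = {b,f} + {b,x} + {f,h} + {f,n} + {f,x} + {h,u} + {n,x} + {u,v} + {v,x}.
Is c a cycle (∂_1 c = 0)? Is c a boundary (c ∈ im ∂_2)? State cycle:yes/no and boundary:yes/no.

n_0=9 n_1=32 n_2=23  [Z2]
∂1: piv[ab,af,ah,am,au,av,ax,fn] rk=8  ker:bf,bh,bm,bu,bx,fh,fu,fv,fx,hm,hn,hu,hv,hx,mn,mu,mv,mx,nu,nv,nx,uv,ux,vx
∂2: piv[abh,abm,abu,abx,afu,amx,bfu,bfx,bux,fhn,fhv,fhx,fnv,huv,mnu,mnx,mux,nuv,nvx] rk=19  ker:bmx,fux,hnv,nux
∂1c = 0
c vs im∂2: reduces to 0 ⇒ boundary

cycle:yes boundary:yes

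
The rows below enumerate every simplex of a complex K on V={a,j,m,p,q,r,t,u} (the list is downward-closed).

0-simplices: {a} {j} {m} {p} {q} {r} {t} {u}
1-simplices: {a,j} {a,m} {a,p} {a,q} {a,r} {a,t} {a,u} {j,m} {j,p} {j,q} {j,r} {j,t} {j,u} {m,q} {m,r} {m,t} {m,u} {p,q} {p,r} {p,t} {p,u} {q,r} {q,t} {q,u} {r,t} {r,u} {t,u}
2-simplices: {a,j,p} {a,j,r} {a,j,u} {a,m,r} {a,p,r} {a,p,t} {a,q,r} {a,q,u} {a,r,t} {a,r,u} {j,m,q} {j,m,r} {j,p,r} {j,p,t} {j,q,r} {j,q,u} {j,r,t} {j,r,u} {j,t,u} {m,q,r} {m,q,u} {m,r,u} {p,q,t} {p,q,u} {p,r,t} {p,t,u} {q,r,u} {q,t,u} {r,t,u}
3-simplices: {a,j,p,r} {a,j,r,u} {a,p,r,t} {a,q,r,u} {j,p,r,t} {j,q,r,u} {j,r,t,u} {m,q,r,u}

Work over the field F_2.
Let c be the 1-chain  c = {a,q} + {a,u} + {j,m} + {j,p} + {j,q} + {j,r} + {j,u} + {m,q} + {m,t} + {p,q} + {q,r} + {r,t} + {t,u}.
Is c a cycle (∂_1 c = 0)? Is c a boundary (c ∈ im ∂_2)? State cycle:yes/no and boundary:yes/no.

n_0=8 n_1=27 n_2=29 n_3=8  [Z2]
∂1: piv[aj,am,ap,aq,ar,at,au] rk=7  ker:jm,jp,jq,jr,jt,ju,mq,mr,mt,mu,pq,pr,pt,pu,qr,qt,qu,rt,ru,tu
∂2: piv[ajp,ajr,aju,amr,apr,apt,aqr,aqu,art,aru,jmq,jmr,jpt,jqr,jtu,mqu,pqt,pqu,ptu] rk=19  ker:jpr,jqu,jrt,jru,mqr,mru,prt,qru,qtu,rtu
∂3: piv[ajpr,ajru,aprt,aqru,jprt,jqru,jrtu,mqru] rk=8
∂1c = {j} + {m} + {q} + {r} + {t} + {u}

cycle:no boundary:no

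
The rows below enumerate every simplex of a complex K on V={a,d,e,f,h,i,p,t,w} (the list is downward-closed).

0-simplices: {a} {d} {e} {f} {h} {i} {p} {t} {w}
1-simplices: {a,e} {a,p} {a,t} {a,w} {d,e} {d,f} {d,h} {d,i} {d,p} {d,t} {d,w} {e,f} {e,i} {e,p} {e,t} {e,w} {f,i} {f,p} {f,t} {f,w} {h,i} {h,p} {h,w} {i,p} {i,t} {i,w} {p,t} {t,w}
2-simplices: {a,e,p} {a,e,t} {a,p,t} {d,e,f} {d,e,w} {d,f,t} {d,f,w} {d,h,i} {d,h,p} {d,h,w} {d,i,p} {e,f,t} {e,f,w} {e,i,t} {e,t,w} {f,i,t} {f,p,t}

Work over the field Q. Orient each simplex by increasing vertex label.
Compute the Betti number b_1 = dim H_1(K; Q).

n_0=9 n_1=28 n_2=17  [Q]
∂1: piv[ae,ap,at,aw,de,df,dh,di] rk=8  ker:dp,dt,dw,ef,ei,ep,et,ew,fi,fp,ft,fw,hi,hp,hw,ip,it,iw,pt,tw
∂2: piv[aep,aet,apt,def,dew,dft,dfw,dhi,dhp,dhw,dip,eft,eit,etw,fit,fpt] rk=16  ker:efw
b_1=(28−8)−16=4

b_1=4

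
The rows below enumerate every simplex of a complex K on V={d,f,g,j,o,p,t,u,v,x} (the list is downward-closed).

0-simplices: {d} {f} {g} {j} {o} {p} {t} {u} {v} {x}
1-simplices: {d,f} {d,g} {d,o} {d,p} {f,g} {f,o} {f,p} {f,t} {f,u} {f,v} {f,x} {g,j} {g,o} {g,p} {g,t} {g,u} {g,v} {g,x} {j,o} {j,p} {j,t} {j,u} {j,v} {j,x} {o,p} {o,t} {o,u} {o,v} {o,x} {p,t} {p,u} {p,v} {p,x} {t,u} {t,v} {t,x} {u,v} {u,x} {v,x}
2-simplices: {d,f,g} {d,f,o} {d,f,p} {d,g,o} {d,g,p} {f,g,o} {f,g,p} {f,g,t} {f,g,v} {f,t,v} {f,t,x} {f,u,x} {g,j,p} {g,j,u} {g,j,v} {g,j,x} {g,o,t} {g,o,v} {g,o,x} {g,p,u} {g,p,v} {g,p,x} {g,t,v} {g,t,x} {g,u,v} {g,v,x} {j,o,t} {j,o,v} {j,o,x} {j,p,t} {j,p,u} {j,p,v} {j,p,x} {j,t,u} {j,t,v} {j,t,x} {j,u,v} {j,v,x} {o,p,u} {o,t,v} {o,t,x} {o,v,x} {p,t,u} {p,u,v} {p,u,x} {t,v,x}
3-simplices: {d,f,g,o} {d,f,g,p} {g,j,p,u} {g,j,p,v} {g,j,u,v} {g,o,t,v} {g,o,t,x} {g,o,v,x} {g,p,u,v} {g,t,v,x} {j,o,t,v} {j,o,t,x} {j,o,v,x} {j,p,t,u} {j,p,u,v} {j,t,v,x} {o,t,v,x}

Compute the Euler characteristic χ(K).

χ(K)=0

n_0=10 n_1=39 n_2=46 n_3=17
χ=+10−39+46−17=0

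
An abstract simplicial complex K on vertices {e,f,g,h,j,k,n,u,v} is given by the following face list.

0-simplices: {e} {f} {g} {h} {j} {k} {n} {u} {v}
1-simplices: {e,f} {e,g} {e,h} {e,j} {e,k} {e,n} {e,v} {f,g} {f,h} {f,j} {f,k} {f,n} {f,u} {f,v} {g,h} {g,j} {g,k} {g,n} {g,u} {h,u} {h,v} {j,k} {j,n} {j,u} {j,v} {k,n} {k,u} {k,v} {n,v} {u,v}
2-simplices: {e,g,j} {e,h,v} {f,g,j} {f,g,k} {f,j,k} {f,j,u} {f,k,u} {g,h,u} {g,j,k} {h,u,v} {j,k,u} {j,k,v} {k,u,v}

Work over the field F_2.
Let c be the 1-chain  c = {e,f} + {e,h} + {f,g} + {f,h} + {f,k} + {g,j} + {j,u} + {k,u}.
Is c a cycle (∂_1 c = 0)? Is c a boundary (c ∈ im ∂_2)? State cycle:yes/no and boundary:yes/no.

n_0=9 n_1=30 n_2=13  [Z2]
∂1: piv[ef,eg,eh,ej,ek,en,ev,fu] rk=8  ker:fg,fh,fj,fk,fn,fv,gh,gj,gk,gn,gu,hu,hv,jk,jn,ju,jv,kn,ku,kv,nv,uv
∂2: piv[egj,ehv,fgj,fgk,fjk,fju,fku,ghu,huv,jkv,kuv] rk=11  ker:gjk,jku
∂1c = 0
c vs im∂2: residual ≠ 0 ⇒ not boundary

cycle:yes boundary:no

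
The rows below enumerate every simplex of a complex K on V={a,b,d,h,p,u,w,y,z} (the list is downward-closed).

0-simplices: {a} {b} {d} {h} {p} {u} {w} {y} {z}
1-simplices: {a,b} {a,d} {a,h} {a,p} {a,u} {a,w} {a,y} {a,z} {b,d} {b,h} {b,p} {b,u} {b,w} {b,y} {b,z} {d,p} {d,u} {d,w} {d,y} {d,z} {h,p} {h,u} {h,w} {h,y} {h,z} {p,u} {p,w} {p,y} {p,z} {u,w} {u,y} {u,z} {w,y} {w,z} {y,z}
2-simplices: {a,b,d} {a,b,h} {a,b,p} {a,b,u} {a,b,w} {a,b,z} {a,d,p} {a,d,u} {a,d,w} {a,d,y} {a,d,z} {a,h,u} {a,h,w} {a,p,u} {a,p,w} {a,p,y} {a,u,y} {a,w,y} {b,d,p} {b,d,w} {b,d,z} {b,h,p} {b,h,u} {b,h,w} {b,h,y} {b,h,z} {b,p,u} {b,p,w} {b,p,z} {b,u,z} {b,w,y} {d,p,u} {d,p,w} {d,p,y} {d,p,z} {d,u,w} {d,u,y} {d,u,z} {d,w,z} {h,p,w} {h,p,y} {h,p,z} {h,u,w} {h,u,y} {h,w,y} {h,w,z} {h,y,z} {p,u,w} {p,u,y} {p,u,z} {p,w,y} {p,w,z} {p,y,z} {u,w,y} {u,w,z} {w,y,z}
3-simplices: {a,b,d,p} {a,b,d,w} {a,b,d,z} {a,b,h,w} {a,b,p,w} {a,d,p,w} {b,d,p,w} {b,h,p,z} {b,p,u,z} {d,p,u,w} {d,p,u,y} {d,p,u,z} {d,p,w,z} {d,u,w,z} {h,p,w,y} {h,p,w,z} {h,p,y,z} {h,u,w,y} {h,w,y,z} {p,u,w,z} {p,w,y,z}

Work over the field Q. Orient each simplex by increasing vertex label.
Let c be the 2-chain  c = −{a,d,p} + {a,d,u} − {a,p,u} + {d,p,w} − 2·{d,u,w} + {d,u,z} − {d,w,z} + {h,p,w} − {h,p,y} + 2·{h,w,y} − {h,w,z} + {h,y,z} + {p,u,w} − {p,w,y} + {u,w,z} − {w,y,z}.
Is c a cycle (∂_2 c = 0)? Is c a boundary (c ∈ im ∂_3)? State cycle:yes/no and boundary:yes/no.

cycle:yes boundary:no

n_0=9 n_1=35 n_2=56 n_3=21  [Q]
∂1: piv[ab,ad,ah,ap,au,aw,ay,az] rk=8  ker:bd,bh,bp,bu,bw,by,bz,dp,du,dw,dy,dz,hp,hu,hw,hy,hz,pu,pw,py,pz,uw,uy,uz,wy,wz,yz
∂2: piv[abd,abh,abp,abu,abw,abz,adp,adu,adw,ady,adz,ahu,ahw,apu,apw,apy,auy,awy,bhp,bhy,bhz,bpz,buz,bwy,duw,dwz,hyz] rk=27  ker:bdp,bdw,bdz,bhu,bhw,bpu,bpw,dpu,dpw,dpy,dpz,duy,duz,hpw,hpy,hpz,huw,huy,hwy,hwz,puw,puy,puz,pwy,pwz,pyz,uwy,uwz,wyz
∂3: piv[abdp,abdw,abdz,abhw,abpw,adpw,bhpz,bpuz,dpuw,dpuy,dpuz,dpwz,duwz,hpwy,hpwz,hpyz,huwy,hwyz] rk=18  ker:bdpw,puwz,pwyz
∂2c = 0
c vs im∂3: residual ≠ 0 ⇒ not boundary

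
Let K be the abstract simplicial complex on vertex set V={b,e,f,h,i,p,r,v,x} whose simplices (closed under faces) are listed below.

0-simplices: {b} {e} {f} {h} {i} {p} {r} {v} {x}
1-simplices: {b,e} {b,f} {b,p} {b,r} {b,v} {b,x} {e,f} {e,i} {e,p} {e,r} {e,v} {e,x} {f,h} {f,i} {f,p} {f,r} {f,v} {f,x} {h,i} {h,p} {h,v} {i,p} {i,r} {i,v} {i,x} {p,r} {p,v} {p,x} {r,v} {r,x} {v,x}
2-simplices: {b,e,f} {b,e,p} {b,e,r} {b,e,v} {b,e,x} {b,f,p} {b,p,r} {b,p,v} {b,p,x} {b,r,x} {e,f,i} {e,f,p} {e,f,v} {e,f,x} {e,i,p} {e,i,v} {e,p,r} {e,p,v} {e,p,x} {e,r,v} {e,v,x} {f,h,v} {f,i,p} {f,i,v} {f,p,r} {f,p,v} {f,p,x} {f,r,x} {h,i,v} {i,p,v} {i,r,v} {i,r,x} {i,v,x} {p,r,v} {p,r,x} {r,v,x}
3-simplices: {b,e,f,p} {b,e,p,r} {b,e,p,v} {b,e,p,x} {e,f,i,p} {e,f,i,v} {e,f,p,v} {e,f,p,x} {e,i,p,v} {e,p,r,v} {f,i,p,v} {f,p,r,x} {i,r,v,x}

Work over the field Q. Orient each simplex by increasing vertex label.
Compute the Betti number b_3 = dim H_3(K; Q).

b_3=1

n_0=9 n_1=31 n_2=36 n_3=13  [Q]
∂1: piv[be,bf,bp,br,bv,bx,ei,fh] rk=8  ker:ef,ep,er,ev,ex,fi,fp,fr,fv,fx,hi,hp,hv,ip,ir,iv,ix,pr,pv,px,rv,rx,vx
∂2: piv[bef,bep,ber,bev,bex,bfp,bpr,bpv,bpx,brx,efi,efv,efx,eip,eiv,erv,evx,fhv,fpr,hiv,irv,irx] rk=22  ker:efp,epr,epv,epx,fip,fiv,fpv,fpx,frx,ipv,ivx,prv,prx,rvx
∂3: piv[befp,bepr,bepv,bepx,efip,efiv,efpv,efpx,eipv,eprv,fprx,irvx] rk=12  ker:fipv
b_3=(13−12)−0=1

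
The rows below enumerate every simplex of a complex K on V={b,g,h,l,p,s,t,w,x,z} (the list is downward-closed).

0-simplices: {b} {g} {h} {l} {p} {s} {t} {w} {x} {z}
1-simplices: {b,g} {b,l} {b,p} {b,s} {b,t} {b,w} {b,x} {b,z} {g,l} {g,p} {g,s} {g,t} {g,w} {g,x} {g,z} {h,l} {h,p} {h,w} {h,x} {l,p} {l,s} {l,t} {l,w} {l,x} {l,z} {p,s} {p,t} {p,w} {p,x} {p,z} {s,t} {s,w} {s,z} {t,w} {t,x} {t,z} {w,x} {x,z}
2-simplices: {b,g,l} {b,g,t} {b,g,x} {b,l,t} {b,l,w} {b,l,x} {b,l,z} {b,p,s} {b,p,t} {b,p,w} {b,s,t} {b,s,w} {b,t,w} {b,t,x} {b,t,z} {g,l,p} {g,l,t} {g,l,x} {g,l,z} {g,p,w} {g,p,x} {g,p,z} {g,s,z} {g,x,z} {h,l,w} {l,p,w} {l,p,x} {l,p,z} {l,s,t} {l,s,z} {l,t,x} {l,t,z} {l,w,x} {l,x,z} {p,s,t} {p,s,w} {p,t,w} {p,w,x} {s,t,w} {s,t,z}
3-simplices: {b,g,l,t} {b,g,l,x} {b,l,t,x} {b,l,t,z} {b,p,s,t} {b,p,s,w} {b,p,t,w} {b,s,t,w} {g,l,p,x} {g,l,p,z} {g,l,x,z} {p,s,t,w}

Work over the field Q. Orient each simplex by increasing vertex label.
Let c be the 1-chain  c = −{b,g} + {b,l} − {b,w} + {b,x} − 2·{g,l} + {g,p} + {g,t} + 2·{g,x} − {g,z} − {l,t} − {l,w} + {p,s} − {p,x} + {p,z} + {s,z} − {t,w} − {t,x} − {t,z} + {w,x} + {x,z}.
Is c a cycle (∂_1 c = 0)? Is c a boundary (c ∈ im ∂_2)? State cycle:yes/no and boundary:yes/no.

n_0=10 n_1=38 n_2=40 n_3=12  [Q]
∂1: piv[bg,bl,bp,bs,bt,bw,bx,bz,hl] rk=9  ker:gl,gp,gs,gt,gw,gx,gz,hp,hw,hx,lp,ls,lt,lw,lx,lz,ps,pt,pw,px,pz,st,sw,sz,tw,tx,tz,wx,xz
∂2: piv[bgl,bgt,bgx,blt,blw,blx,blz,bps,bpt,bpw,bst,bsw,btw,btx,btz,glp,glz,gpw,gpx,gpz,gsz,gxz,hlw,lpw,lst,lsz,lwx] rk=27  ker:glt,glx,lpx,lpz,ltx,ltz,lxz,pst,psw,ptw,pwx,stw,stz
∂3: piv[bglt,bglx,bltx,bltz,bpst,bpsw,bptw,bstw,glpx,glpz,glxz] rk=11  ker:pstw
∂1c = −2·{g} + {l} + 3·{t} − 4·{w} + {x} + {z}

cycle:no boundary:no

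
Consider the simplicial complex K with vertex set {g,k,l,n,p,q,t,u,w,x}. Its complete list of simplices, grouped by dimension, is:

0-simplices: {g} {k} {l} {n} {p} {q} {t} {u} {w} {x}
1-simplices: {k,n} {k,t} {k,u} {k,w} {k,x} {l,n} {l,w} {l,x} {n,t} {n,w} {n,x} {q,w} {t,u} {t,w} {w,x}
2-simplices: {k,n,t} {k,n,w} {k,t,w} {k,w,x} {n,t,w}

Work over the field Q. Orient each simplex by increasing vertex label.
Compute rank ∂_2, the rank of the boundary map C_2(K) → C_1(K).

rank∂_2=4

n_0=10 n_1=15 n_2=5  [Q]
∂1: piv[kn,kt,ku,kw,kx,ln,qw] rk=7  ker:lw,lx,nt,nw,nx,tu,tw,wx
∂2: piv[knt,knw,ktw,kwx] rk=4  ker:ntw
rk∂_2=4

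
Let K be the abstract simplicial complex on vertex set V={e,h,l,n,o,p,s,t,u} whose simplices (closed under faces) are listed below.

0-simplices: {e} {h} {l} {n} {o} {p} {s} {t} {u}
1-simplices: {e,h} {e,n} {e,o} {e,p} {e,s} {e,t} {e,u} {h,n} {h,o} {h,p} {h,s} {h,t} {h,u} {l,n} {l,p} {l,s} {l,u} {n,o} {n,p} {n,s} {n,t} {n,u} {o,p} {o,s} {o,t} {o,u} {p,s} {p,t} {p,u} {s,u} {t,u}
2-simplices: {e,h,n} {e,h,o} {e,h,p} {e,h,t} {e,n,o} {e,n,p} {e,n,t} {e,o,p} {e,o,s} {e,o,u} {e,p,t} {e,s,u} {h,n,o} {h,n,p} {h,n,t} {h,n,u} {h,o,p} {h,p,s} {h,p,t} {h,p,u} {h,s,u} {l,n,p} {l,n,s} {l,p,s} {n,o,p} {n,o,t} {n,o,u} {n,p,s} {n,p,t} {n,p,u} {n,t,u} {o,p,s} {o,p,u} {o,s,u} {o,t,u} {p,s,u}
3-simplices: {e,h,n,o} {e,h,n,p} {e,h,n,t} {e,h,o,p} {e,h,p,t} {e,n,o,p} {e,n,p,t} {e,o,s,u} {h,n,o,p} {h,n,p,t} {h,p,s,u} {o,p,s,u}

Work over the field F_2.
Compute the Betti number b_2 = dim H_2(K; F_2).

n_0=9 n_1=31 n_2=36 n_3=12  [Z2]
∂1: piv[eh,en,eo,ep,es,et,eu,ln] rk=8  ker:hn,ho,hp,hs,ht,hu,lp,ls,lu,no,np,ns,nt,nu,op,os,ot,ou,ps,pt,pu,su,tu
∂2: piv[ehn,eho,ehp,eht,eno,enp,ent,eop,eos,eou,ept,esu,hnu,hps,hpu,hsu,lnp,lns,lps,not,nou,ntu] rk=22  ker:hno,hnp,hnt,hop,hpt,nop,nps,npt,npu,ops,opu,osu,otu,psu
∂3: piv[ehno,ehnp,ehnt,ehop,ehpt,enop,enpt,eosu,hpsu,opsu] rk=10  ker:hnop,hnpt
b_2=(36−22)−10=4

b_2=4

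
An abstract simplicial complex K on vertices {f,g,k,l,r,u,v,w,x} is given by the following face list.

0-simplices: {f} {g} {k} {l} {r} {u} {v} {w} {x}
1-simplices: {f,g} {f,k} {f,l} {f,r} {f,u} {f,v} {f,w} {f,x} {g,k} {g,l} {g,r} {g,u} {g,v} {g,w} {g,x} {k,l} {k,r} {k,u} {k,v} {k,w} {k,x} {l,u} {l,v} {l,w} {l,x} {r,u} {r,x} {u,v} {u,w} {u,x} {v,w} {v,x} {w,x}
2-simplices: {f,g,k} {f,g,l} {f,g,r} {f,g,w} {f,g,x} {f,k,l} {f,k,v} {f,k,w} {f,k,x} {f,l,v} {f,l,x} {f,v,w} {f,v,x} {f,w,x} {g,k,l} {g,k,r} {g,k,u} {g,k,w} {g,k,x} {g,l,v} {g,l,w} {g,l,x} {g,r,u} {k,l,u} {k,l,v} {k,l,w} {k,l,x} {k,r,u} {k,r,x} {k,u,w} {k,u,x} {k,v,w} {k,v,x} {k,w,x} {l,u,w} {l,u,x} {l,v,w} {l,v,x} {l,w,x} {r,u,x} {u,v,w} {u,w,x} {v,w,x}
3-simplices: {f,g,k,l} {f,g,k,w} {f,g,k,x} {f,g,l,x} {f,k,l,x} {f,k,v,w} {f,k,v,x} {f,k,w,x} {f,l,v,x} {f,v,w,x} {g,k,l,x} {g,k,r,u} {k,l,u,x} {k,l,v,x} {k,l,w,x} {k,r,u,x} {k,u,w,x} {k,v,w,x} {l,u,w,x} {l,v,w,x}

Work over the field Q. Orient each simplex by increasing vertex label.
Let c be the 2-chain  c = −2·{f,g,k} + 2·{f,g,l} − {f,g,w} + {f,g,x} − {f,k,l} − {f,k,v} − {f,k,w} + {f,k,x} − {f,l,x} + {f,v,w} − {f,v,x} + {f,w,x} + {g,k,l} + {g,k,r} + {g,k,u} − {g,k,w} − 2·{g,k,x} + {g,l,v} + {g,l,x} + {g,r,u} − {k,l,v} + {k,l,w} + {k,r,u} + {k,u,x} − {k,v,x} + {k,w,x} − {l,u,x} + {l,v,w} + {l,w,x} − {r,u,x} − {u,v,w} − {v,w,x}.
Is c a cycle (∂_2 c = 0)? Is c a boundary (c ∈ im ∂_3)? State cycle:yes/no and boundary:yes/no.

n_0=9 n_1=33 n_2=43 n_3=20  [Q]
∂1: piv[fg,fk,fl,fr,fu,fv,fw,fx] rk=8  ker:gk,gl,gr,gu,gv,gw,gx,kl,kr,ku,kv,kw,kx,lu,lv,lw,lx,ru,rx,uv,uw,ux,vw,vx,wx
∂2: piv[fgk,fgl,fgr,fgw,fgx,fkl,fkv,fkw,fkx,flv,flx,fvw,fvx,fwx,gkr,gku,glv,glw,gru,klu,krx,kuw,kux,uvw] rk=24  ker:gkl,gkw,gkx,glx,klv,klw,klx,kru,kvw,kvx,kwx,luw,lux,lvw,lvx,lwx,rux,uwx,vwx
∂3: piv[fgkl,fgkw,fgkx,fglx,fklx,fkvw,fkvx,fkwx,flvx,fvwx,gkru,klux,klvx,klwx,krux,kuwx,luwx,lvwx] rk=18  ker:gklx,kvwx
∂2c = −2·{f,l} + {f,v} + 2·{f,w} − {f,x} − 2·{g,k} + 3·{g,l} − 2·{g,u} − {g,v} + 2·{g,x} + 2·{k,r} + {k,u} − {k,v} − 2·{k,w} − 2·{k,x} − {l,u} + {l,v} + {l,w} + {r,u} + {r,x} − {u,v} + {u,w} − {u,x} − {v,x} + 2·{w,x}

cycle:no boundary:no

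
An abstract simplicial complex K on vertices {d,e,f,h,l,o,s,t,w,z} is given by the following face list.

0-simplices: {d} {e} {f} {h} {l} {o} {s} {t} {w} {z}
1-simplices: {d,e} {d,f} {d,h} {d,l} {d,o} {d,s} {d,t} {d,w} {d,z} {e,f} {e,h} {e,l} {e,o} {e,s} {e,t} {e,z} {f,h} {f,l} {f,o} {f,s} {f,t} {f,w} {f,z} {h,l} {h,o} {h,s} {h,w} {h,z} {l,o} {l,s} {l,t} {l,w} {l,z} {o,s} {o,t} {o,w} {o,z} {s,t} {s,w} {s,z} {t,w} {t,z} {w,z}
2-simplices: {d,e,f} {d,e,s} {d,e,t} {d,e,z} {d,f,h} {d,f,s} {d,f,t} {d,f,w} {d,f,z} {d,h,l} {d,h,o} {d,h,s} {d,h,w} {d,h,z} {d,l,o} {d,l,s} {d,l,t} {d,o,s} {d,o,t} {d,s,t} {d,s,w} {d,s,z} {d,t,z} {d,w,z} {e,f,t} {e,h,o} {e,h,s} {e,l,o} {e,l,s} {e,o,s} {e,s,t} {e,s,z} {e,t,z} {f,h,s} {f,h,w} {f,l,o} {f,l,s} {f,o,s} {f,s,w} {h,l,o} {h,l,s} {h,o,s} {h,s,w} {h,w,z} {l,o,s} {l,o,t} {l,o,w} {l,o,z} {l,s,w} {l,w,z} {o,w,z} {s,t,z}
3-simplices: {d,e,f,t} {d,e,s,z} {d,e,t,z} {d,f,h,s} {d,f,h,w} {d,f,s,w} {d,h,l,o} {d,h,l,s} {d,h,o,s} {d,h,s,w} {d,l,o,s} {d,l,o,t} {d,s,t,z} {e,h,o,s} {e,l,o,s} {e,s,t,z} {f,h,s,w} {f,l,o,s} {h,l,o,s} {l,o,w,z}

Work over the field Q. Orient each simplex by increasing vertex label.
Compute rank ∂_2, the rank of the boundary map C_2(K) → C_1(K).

n_0=10 n_1=43 n_2=52 n_3=20  [Q]
∂1: piv[de,df,dh,dl,do,ds,dt,dw,dz] rk=9  ker:ef,eh,el,eo,es,et,ez,fh,fl,fo,fs,ft,fw,fz,hl,ho,hs,hw,hz,lo,ls,lt,lw,lz,os,ot,ow,oz,st,sw,sz,tw,tz,wz
∂2: piv[def,des,det,dez,dfh,dfs,dft,dfw,dfz,dhl,dho,dhs,dhw,dhz,dlo,dls,dlt,dos,dot,dst,dsw,dsz,dtz,dwz,eho,ehs,elo,flo,fls,low,loz,lsw,lwz] rk=33  ker:eft,els,eos,est,esz,etz,fhs,fhw,fos,fsw,hlo,hls,hos,hsw,hwz,los,lot,owz,stz
∂3: piv[deft,desz,detz,dfhs,dfhw,dfsw,dhlo,dhls,dhos,dhsw,dlos,dlot,dstz,ehos,elos,estz,flos,lowz] rk=18  ker:fhsw,hlos
rk∂_2=33

rank∂_2=33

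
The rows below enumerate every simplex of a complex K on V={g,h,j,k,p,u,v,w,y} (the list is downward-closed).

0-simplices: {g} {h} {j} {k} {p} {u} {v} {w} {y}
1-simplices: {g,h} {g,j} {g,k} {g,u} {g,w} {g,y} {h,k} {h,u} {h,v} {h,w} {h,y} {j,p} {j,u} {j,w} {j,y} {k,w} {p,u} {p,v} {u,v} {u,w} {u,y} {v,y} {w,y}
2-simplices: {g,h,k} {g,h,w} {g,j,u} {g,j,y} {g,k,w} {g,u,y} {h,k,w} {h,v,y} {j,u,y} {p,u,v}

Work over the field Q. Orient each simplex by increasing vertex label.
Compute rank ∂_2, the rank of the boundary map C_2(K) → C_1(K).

n_0=9 n_1=23 n_2=10  [Q]
∂1: piv[gh,gj,gk,gu,gw,gy,hv,jp] rk=8  ker:hk,hu,hw,hy,ju,jw,jy,kw,pu,pv,uv,uw,uy,vy,wy
∂2: piv[ghk,ghw,gju,gjy,gkw,guy,hvy,puv] rk=8  ker:hkw,juy
rk∂_2=8

rank∂_2=8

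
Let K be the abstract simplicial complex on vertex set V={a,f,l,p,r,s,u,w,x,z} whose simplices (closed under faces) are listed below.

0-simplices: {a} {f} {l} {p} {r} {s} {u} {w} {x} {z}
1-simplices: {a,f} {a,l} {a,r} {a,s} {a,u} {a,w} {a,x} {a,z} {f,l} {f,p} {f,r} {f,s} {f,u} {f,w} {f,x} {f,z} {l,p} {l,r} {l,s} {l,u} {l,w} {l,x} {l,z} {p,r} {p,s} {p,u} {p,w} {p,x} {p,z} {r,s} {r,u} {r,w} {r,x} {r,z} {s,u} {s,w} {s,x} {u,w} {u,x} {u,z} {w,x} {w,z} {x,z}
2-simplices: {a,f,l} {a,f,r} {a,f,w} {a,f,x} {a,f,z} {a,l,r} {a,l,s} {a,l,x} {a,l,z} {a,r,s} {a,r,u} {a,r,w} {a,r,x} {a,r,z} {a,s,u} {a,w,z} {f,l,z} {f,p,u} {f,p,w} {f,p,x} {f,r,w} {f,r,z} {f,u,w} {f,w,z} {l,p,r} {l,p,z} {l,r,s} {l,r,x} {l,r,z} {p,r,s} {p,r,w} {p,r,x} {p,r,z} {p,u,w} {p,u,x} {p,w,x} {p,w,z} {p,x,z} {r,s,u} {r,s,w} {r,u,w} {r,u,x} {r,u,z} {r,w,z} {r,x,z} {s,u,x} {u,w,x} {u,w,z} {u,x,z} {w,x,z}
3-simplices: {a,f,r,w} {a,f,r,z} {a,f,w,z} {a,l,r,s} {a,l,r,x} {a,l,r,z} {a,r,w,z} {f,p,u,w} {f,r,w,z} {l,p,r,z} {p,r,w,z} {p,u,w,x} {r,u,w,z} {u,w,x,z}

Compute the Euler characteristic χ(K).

n_0=10 n_1=43 n_2=50 n_3=14
χ=+10−43+50−14=3

χ(K)=3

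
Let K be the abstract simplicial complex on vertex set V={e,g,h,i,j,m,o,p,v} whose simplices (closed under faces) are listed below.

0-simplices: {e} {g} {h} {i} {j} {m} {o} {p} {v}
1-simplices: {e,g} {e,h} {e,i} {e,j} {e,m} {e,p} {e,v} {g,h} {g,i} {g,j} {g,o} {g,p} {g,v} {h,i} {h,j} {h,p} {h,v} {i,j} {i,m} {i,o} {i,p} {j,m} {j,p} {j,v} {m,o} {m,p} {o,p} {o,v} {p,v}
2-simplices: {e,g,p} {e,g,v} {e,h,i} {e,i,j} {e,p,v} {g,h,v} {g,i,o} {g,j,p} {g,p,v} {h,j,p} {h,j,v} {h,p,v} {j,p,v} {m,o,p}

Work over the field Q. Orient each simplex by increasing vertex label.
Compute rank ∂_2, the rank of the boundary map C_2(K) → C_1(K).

n_0=9 n_1=29 n_2=14  [Q]
∂1: piv[eg,eh,ei,ej,em,ep,ev,go] rk=8  ker:gh,gi,gj,gp,gv,hi,hj,hp,hv,ij,im,io,ip,jm,jp,jv,mo,mp,op,ov,pv
∂2: piv[egp,egv,ehi,eij,epv,ghv,gio,gjp,hjp,hjv,hpv,mop] rk=12  ker:gpv,jpv
rk∂_2=12

rank∂_2=12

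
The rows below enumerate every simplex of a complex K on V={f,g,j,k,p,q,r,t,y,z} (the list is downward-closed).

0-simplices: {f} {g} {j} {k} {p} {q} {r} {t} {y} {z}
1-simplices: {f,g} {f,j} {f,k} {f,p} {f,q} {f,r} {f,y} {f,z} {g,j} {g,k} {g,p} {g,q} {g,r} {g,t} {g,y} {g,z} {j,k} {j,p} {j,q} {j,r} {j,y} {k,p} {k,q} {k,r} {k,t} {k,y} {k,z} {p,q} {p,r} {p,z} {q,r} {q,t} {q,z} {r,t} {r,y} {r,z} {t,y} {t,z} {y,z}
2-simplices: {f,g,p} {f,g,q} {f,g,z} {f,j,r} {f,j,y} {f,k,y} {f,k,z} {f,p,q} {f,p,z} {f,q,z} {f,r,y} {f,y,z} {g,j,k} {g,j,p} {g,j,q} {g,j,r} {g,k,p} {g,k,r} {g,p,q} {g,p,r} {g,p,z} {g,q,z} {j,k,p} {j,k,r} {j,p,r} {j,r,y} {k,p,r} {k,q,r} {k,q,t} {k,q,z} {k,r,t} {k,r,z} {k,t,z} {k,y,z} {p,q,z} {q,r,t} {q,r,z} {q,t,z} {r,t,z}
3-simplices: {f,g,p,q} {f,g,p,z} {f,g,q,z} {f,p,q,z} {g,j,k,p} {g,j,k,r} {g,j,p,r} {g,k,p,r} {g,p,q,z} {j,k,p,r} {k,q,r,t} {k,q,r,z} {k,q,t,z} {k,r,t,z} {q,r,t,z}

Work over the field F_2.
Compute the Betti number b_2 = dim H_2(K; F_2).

b_2=2

n_0=10 n_1=39 n_2=39 n_3=15  [Z2]
∂1: piv[fg,fj,fk,fp,fq,fr,fy,fz,gt] rk=9  ker:gj,gk,gp,gq,gr,gy,gz,jk,jp,jq,jr,jy,kp,kq,kr,kt,ky,kz,pq,pr,pz,qr,qt,qz,rt,ry,rz,ty,tz,yz
∂2: piv[fgp,fgq,fgz,fjr,fjy,fky,fkz,fpq,fpz,fqz,fry,fyz,gjk,gjp,gjq,gjr,gkp,gkr,gpr,kqr,kqt,kqz,krt,krz,ktz] rk=25  ker:gpq,gpz,gqz,jkp,jkr,jpr,jry,kpr,kyz,pqz,qrt,qrz,qtz,rtz
∂3: piv[fgpq,fgpz,fgqz,fpqz,gjkp,gjkr,gjpr,gkpr,kqrt,kqrz,kqtz,krtz] rk=12  ker:gpqz,jkpr,qrtz
b_2=(39−25)−12=2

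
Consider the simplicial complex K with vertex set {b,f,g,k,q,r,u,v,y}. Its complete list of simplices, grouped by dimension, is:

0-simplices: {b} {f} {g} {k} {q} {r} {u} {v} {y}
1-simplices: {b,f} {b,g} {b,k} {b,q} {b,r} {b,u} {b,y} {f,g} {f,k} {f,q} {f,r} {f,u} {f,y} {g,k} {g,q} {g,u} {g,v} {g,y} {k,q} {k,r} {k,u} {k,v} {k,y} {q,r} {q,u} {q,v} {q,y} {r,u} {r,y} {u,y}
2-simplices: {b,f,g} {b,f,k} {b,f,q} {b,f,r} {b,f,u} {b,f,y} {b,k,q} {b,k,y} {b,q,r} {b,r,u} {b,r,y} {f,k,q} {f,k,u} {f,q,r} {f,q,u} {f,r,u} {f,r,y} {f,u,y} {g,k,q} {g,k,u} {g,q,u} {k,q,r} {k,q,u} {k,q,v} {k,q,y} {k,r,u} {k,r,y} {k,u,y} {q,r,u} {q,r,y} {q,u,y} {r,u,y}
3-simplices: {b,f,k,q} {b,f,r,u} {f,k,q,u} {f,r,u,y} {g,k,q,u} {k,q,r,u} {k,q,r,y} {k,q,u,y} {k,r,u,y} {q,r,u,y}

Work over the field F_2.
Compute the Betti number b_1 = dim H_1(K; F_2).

b_1=3

n_0=9 n_1=30 n_2=32 n_3=10  [Z2]
∂1: piv[bf,bg,bk,bq,br,bu,by,gv] rk=8  ker:fg,fk,fq,fr,fu,fy,gk,gq,gu,gy,kq,kr,ku,kv,ky,qr,qu,qv,qy,ru,ry,uy
∂2: piv[bfg,bfk,bfq,bfr,bfu,bfy,bkq,bky,bqr,bru,bry,fku,fqu,fuy,gkq,gku,kqr,kqv,kqy] rk=19  ker:fkq,fqr,fru,fry,gqu,kqu,kru,kry,kuy,qru,qry,quy,ruy
∂3: piv[bfkq,bfru,fkqu,fruy,gkqu,kqru,kqry,kquy,kruy] rk=9  ker:qruy
b_1=(30−8)−19=3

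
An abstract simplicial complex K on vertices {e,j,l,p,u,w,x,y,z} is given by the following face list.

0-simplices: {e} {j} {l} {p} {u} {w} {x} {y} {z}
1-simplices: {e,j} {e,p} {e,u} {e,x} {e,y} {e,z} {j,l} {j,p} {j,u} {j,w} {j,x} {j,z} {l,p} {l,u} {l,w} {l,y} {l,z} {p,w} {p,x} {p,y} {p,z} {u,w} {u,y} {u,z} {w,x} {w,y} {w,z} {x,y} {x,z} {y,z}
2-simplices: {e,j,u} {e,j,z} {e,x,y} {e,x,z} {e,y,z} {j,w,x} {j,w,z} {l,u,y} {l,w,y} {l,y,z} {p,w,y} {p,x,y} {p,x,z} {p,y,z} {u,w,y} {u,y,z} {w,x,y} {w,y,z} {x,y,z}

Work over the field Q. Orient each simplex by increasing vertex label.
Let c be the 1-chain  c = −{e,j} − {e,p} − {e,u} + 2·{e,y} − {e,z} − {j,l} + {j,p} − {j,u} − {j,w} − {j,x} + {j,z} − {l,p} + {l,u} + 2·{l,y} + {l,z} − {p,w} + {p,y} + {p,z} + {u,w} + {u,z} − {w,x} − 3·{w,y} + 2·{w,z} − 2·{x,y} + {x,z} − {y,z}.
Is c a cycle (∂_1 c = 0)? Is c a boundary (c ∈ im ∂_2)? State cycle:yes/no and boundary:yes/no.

cycle:no boundary:no

n_0=9 n_1=30 n_2=19  [Q]
∂1: piv[ej,ep,eu,ex,ey,ez,jl,jw] rk=8  ker:jp,ju,jx,jz,lp,lu,lw,ly,lz,pw,px,py,pz,uw,uy,uz,wx,wy,wz,xy,xz,yz
∂2: piv[eju,ejz,exy,exz,eyz,jwx,jwz,luy,lwy,lyz,pwy,pxy,pxz,uwy,uyz,wxy,wyz] rk=17  ker:pyz,xyz
∂1c = 2·{e} + {j} − 4·{l} − 2·{p} − 3·{u} + {w} − {x} + {y} + 5·{z}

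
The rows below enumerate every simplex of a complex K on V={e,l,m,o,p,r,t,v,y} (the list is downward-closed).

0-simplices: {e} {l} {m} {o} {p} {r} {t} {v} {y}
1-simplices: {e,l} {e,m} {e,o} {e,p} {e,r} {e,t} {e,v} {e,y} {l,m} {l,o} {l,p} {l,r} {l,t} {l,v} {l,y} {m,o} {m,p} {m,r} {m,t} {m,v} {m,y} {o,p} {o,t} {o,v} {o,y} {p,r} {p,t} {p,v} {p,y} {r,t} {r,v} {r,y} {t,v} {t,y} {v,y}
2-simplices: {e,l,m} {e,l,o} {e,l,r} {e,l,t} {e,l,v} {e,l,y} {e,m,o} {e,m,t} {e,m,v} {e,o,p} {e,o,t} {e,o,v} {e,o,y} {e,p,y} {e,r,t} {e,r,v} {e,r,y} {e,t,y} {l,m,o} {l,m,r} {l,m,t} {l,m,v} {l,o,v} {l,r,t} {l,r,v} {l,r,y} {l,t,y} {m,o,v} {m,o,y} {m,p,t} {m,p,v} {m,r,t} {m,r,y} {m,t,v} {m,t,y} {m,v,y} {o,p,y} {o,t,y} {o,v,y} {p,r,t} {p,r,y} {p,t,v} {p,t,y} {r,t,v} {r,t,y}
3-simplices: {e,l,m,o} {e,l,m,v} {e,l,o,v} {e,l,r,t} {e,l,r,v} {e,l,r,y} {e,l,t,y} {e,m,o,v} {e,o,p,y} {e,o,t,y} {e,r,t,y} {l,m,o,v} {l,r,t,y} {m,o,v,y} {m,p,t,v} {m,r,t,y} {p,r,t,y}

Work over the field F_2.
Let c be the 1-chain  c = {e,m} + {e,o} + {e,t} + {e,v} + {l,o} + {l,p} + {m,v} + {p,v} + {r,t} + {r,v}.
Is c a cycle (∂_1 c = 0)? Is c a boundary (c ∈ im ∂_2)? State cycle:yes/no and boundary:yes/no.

n_0=9 n_1=35 n_2=45 n_3=17  [Z2]
∂1: piv[el,em,eo,ep,er,et,ev,ey] rk=8  ker:lm,lo,lp,lr,lt,lv,ly,mo,mp,mr,mt,mv,my,op,ot,ov,oy,pr,pt,pv,py,rt,rv,ry,tv,ty,vy
∂2: piv[elm,elo,elr,elt,elv,ely,emo,emt,emv,eop,eot,eov,eoy,epy,ert,erv,ery,ety,lmr,moy,mpt,mpv,mtv,mvy,prt,pry] rk=26  ker:lmo,lmt,lmv,lov,lrt,lrv,lry,lty,mov,mrt,mry,mty,opy,oty,ovy,ptv,pty,rtv,rty
∂3: piv[elmo,elmv,elov,elrt,elrv,elry,elty,emov,eopy,eoty,erty,movy,mptv,mrty,prty] rk=15  ker:lmov,lrty
∂1c = 0
c vs im∂2: residual ≠ 0 ⇒ not boundary

cycle:yes boundary:no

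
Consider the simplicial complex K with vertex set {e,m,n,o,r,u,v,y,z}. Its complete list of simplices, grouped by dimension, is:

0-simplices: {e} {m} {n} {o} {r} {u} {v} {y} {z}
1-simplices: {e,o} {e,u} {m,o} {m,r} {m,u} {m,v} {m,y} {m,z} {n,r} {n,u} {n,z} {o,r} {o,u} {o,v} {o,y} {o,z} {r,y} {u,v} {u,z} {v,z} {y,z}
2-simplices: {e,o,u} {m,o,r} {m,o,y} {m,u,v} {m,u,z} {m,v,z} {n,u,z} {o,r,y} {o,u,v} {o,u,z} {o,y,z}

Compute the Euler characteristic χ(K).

χ(K)=-1

n_0=9 n_1=21 n_2=11
χ=+9−21+11=-1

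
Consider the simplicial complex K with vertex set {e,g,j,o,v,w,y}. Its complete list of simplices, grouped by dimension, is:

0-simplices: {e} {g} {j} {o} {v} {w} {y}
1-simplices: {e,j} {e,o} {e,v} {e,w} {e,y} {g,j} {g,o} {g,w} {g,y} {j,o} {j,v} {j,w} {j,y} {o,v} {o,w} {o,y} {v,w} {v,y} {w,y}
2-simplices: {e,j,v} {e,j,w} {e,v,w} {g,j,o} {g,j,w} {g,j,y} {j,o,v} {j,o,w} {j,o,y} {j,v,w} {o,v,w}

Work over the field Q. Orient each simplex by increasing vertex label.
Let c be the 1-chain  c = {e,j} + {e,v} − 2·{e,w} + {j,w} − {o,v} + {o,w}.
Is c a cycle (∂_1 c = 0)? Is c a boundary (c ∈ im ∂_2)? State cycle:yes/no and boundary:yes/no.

cycle:yes boundary:yes

n_0=7 n_1=19 n_2=11  [Q]
∂1: piv[ej,eo,ev,ew,ey,gj] rk=6  ker:go,gw,gy,jo,jv,jw,jy,ov,ow,oy,vw,vy,wy
∂2: piv[ejv,ejw,evw,gjo,gjw,gjy,jov,jow,joy] rk=9  ker:jvw,ovw
∂1c = 0
c vs im∂2: reduces to 0 ⇒ boundary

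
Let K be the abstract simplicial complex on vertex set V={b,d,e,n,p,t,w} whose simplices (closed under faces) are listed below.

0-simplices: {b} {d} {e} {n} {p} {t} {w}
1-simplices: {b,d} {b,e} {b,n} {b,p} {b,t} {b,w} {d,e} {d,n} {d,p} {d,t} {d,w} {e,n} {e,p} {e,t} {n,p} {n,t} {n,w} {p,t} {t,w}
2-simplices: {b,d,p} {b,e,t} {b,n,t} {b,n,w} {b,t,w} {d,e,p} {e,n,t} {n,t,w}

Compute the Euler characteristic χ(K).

n_0=7 n_1=19 n_2=8
χ=+7−19+8=-4

χ(K)=-4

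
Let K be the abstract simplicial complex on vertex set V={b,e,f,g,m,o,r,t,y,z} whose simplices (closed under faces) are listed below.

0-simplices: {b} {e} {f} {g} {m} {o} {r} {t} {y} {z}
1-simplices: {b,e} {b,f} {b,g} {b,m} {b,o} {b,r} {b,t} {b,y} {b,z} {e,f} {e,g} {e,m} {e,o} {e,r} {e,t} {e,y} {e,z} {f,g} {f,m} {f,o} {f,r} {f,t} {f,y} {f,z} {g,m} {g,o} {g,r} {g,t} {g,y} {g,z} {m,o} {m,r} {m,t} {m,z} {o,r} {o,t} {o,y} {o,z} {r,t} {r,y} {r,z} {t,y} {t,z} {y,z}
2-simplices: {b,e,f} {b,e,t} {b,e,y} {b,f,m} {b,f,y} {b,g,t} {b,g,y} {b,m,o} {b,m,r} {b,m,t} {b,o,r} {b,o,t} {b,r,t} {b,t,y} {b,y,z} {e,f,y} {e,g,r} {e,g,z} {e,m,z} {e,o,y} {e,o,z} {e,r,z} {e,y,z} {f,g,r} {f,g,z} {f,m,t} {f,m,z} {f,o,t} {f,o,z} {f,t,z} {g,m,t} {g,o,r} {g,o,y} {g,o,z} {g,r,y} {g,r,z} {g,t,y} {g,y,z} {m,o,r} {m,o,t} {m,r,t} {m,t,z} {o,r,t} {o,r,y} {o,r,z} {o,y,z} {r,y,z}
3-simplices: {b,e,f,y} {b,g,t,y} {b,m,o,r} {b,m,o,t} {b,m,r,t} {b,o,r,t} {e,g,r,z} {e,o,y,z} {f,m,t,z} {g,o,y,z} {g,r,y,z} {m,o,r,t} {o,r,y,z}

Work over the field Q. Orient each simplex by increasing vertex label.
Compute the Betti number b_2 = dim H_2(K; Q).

n_0=10 n_1=44 n_2=47 n_3=13  [Q]
∂1: piv[be,bf,bg,bm,bo,br,bt,by,bz] rk=9  ker:ef,eg,em,eo,er,et,ey,ez,fg,fm,fo,fr,ft,fy,fz,gm,go,gr,gt,gy,gz,mo,mr,mt,mz,or,ot,oy,oz,rt,ry,rz,ty,tz,yz
∂2: piv[bef,bet,bey,bfm,bfy,bgt,bgy,bmo,bmr,bmt,bor,bot,brt,bty,byz,egr,egz,emz,eoy,eoz,erz,eyz,fgr,fgz,fmt,fmz,fot,foz,ftz,gmt,gor,goy,goz,gry] rk=34  ker:efy,grz,gty,gyz,mor,mot,mrt,mtz,ort,ory,orz,oyz,ryz
∂3: piv[befy,bgty,bmor,bmot,bmrt,bort,egrz,eoyz,fmtz,goyz,gryz,oryz] rk=12  ker:mort
b_2=(47−34)−12=1

b_2=1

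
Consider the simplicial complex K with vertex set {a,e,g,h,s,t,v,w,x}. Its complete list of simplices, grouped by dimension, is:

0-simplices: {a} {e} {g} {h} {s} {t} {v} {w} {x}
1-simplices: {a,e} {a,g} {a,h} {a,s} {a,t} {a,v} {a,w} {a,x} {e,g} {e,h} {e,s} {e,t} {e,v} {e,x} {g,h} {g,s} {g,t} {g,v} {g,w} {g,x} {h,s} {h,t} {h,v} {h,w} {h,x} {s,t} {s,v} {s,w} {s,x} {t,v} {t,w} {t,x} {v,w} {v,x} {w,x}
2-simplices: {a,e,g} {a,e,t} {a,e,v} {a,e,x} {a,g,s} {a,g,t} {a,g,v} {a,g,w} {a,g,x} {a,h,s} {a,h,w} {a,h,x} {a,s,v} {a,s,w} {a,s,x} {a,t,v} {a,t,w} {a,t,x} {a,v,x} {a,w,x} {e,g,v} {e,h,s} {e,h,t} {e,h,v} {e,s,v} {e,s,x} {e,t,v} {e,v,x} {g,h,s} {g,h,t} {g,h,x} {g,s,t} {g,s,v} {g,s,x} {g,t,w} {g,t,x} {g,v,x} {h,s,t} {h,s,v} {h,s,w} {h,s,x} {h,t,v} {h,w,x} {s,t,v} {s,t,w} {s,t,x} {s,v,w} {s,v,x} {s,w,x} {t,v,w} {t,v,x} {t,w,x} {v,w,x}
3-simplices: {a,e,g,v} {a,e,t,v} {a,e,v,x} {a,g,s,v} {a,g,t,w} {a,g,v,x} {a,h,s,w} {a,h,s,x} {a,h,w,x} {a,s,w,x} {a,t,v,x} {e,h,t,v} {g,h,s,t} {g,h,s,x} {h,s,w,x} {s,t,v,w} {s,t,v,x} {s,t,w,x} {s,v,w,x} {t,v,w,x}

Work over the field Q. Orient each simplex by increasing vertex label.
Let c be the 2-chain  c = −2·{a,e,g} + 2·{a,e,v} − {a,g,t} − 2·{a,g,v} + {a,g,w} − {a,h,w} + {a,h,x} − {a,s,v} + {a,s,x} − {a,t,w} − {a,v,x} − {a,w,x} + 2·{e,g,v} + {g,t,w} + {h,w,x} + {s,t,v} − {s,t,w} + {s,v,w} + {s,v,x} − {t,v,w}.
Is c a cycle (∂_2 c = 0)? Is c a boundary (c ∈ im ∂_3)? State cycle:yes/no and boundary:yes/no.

n_0=9 n_1=35 n_2=53 n_3=20  [Q]
∂1: piv[ae,ag,ah,as,at,av,aw,ax] rk=8  ker:eg,eh,es,et,ev,ex,gh,gs,gt,gv,gw,gx,hs,ht,hv,hw,hx,st,sv,sw,sx,tv,tw,tx,vw,vx,wx
∂2: piv[aeg,aet,aev,aex,ags,agt,agv,agw,agx,ahs,ahw,ahx,asv,asw,asx,atv,atw,atx,avx,awx,ehs,eht,ehv,esv,ghs,gst,svw] rk=27  ker:egv,esx,etv,evx,ght,ghx,gsv,gsx,gtw,gtx,gvx,hst,hsv,hsw,hsx,htv,hwx,stv,stw,stx,svx,swx,tvw,tvx,twx,vwx
∂3: piv[aegv,aetv,aevx,agsv,agtw,agvx,ahsw,ahsx,ahwx,aswx,atvx,ehtv,ghst,ghsx,stvw,stvx,stwx,svwx] rk=18  ker:hswx,tvwx
∂2c = 0
c vs im∂3: residual ≠ 0 ⇒ not boundary

cycle:yes boundary:no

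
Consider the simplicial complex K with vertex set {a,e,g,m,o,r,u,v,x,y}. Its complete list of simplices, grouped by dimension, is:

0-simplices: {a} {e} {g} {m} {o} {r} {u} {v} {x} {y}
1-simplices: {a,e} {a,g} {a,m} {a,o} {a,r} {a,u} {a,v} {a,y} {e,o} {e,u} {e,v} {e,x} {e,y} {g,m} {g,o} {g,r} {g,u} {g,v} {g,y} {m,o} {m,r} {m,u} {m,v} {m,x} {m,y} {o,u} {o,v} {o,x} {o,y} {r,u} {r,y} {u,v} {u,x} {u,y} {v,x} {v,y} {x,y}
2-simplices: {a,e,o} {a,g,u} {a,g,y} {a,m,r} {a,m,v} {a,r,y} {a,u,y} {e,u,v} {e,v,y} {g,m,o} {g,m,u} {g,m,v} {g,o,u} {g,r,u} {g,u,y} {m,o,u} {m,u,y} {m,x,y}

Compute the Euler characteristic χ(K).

χ(K)=-9

n_0=10 n_1=37 n_2=18
χ=+10−37+18=-9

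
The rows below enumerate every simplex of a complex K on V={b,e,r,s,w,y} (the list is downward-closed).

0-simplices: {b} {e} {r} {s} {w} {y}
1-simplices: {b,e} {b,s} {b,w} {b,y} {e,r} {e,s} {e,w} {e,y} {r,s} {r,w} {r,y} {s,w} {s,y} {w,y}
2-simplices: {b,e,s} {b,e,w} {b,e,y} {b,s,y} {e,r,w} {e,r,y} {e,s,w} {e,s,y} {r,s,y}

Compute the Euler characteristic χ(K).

n_0=6 n_1=14 n_2=9
χ=+6−14+9=1

χ(K)=1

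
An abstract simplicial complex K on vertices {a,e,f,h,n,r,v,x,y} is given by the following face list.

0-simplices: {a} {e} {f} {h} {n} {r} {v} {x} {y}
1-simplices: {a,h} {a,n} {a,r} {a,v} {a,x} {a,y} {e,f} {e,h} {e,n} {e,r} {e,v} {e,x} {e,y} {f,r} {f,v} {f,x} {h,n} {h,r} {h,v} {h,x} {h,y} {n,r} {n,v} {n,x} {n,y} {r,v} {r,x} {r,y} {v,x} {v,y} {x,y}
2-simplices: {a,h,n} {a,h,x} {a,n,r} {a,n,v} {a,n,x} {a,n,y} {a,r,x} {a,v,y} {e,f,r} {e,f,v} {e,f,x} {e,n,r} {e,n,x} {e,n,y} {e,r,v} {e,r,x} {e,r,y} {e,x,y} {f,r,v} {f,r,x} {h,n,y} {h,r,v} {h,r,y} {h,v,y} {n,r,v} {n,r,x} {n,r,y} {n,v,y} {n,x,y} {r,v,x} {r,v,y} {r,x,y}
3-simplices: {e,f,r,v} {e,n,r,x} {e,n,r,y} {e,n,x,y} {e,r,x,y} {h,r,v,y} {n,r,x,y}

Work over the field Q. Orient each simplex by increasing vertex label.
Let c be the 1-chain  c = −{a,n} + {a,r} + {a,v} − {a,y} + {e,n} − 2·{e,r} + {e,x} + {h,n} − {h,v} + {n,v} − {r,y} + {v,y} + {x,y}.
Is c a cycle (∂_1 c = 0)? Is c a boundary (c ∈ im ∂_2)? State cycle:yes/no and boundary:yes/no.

cycle:yes boundary:yes

n_0=9 n_1=31 n_2=32 n_3=7  [Q]
∂1: piv[ah,an,ar,av,ax,ay,ef,eh] rk=8  ker:en,er,ev,ex,ey,fr,fv,fx,hn,hr,hv,hx,hy,nr,nv,nx,ny,rv,rx,ry,vx,vy,xy
∂2: piv[ahn,ahx,anr,anv,anx,any,arx,avy,efr,efv,efx,enr,enx,eny,erv,ery,exy,hny,hrv,hry,hvy,rvx] rk=22  ker:erx,frv,frx,nrv,nrx,nry,nvy,nxy,rvy,rxy
∂3: piv[efrv,enrx,enry,enxy,erxy,hrvy] rk=6  ker:nrxy
∂1c = 0
c vs im∂2: reduces to 0 ⇒ boundary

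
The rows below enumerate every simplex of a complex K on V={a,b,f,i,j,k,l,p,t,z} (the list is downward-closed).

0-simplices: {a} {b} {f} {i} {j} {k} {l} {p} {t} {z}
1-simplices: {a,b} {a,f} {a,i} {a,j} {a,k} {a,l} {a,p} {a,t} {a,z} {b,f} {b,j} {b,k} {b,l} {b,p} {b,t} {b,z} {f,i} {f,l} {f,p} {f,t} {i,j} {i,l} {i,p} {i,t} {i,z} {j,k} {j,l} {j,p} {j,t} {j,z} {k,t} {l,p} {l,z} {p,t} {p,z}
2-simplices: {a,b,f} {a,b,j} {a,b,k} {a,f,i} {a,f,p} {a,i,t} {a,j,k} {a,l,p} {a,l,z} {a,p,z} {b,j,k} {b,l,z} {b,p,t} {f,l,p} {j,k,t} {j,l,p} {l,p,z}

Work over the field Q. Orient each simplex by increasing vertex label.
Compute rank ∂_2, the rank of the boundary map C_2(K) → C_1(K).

n_0=10 n_1=35 n_2=17  [Q]
∂1: piv[ab,af,ai,aj,ak,al,ap,at,az] rk=9  ker:bf,bj,bk,bl,bp,bt,bz,fi,fl,fp,ft,ij,il,ip,it,iz,jk,jl,jp,jt,jz,kt,lp,lz,pt,pz
∂2: piv[abf,abj,abk,afi,afp,ait,ajk,alp,alz,apz,blz,bpt,flp,jkt,jlp] rk=15  ker:bjk,lpz
rk∂_2=15

rank∂_2=15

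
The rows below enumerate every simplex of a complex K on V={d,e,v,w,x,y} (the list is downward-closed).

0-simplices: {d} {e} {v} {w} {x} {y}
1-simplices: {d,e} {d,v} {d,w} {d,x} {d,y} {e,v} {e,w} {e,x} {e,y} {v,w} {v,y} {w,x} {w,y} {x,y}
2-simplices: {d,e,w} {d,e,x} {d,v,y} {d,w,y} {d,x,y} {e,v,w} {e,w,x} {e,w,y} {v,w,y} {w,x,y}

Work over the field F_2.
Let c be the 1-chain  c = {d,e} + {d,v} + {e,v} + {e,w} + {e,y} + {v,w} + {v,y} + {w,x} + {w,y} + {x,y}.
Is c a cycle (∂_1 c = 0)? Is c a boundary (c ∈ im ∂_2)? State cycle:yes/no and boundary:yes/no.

n_0=6 n_1=14 n_2=10  [Z2]
∂1: piv[de,dv,dw,dx,dy] rk=5  ker:ev,ew,ex,ey,vw,vy,wx,wy,xy
∂2: piv[dew,dex,dvy,dwy,dxy,evw,ewx,ewy,vwy] rk=9  ker:wxy
∂1c = 0
c vs im∂2: reduces to 0 ⇒ boundary

cycle:yes boundary:yes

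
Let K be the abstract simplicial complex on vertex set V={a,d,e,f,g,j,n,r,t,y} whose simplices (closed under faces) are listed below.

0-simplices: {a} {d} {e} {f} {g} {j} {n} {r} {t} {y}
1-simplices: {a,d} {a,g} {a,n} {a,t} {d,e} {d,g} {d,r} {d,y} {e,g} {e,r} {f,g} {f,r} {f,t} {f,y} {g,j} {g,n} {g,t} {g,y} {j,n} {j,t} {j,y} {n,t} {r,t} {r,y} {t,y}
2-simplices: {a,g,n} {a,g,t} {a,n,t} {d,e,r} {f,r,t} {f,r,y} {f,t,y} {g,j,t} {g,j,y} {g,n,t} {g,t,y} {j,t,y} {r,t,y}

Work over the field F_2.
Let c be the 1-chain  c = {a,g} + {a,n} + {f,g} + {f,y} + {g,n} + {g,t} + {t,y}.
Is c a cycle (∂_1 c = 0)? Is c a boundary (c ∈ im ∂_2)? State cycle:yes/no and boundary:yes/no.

n_0=10 n_1=25 n_2=13  [Z2]
∂1: piv[ad,ag,an,at,de,dr,dy,fg,gj] rk=9  ker:dg,eg,er,fr,ft,fy,gn,gt,gy,jn,jt,jy,nt,rt,ry,ty
∂2: piv[agn,agt,ant,der,frt,fry,fty,gjt,gjy,gty] rk=10  ker:gnt,jty,rty
∂1c = 0
c vs im∂2: residual ≠ 0 ⇒ not boundary

cycle:yes boundary:no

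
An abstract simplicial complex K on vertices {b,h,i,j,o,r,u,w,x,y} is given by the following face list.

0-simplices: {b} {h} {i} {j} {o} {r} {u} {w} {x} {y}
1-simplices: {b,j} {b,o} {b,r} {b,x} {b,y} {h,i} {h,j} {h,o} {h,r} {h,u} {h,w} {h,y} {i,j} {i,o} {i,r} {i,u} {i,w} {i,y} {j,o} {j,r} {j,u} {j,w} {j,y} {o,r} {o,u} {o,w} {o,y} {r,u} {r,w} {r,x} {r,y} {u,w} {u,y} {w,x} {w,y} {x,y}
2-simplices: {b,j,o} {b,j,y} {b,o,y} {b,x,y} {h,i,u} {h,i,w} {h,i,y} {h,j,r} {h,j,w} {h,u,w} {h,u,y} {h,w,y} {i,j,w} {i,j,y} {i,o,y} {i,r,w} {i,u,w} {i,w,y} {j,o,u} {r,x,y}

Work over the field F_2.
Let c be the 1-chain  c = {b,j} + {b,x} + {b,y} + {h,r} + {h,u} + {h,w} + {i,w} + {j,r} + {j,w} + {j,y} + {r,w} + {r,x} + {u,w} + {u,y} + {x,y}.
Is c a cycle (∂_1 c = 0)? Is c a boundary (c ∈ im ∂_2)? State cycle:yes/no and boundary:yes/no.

n_0=10 n_1=36 n_2=20  [Z2]
∂1: piv[bj,bo,br,bx,by,hi,hj,hu,hw] rk=9  ker:ho,hr,hy,ij,io,ir,iu,iw,iy,jo,jr,ju,jw,jy,or,ou,ow,oy,ru,rw,rx,ry,uw,uy,wx,wy,xy
∂2: piv[bjo,bjy,boy,bxy,hiu,hiw,hiy,hjr,hjw,huw,huy,hwy,ijw,ijy,ioy,irw,jou,rxy] rk=18  ker:iuw,iwy
∂1c = {b} + {h} + {i} + {u} + {w} + {x}

cycle:no boundary:no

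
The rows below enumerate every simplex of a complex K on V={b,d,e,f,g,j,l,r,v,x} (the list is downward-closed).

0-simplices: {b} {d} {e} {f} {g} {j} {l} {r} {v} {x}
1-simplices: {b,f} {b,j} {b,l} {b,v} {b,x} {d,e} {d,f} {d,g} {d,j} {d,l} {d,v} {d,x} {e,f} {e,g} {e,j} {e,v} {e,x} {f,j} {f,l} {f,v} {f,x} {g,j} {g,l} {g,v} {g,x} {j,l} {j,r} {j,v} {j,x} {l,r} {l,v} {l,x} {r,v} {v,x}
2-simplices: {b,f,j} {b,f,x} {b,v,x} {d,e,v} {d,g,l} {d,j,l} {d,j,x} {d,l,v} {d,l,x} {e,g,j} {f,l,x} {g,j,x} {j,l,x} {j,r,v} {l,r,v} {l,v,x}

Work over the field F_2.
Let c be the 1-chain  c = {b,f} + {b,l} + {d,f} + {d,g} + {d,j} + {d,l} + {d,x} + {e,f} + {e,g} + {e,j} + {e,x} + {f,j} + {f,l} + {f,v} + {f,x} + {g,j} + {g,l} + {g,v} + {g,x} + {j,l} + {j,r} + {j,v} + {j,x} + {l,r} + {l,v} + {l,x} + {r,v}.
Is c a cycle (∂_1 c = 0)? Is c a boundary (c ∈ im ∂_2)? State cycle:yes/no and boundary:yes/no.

n_0=10 n_1=34 n_2=16  [Z2]
∂1: piv[bf,bj,bl,bv,bx,de,df,dg,jr] rk=9  ker:dj,dl,dv,dx,ef,eg,ej,ev,ex,fj,fl,fv,fx,gj,gl,gv,gx,jl,jv,jx,lr,lv,lx,rv,vx
∂2: piv[bfj,bfx,bvx,dev,dgl,djl,djx,dlv,dlx,egj,flx,gjx,jrv,lrv,lvx] rk=15  ker:jlx
∂1c = {d} + {f} + {r} + {v}

cycle:no boundary:no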